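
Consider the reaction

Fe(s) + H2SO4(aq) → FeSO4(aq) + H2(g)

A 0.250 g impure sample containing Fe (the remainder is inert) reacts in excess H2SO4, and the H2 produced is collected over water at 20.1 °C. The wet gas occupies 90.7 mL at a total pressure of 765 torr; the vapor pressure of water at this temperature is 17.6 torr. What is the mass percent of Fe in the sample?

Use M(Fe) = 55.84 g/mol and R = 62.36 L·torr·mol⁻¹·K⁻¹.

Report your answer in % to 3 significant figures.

82.8 %

P(H2) = 765 − 17.6 = 747.4 torr
n(H2) = PV/RT = (747.4 × 0.09070) / (62.36 × 293.25) = 0.003707 mol
n(Fe) = (1/1) × 0.003707 = 0.003707 mol
m(Fe) = 0.003707 × 55.84 = 0.2070 g
%Fe = 0.2070 / 0.250 × 100 = 82.80%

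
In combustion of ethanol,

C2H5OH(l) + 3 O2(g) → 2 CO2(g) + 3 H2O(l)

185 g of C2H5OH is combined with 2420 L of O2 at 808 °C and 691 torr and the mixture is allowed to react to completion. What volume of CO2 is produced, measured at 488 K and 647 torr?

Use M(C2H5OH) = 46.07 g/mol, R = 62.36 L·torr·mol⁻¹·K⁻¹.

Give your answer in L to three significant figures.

n(C2H5OH) = 185 / 46.07 = 4.016 mol
n(O2) = PV/RT = (691 × 2420) / (62.36 × 1081.15) = 24.80 mol
For 4.016 mol C2H5OH, stoichiometry requires (3/1) × 4.016 = 12.05 mol O2; 24.80 mol is available, so C2H5OH is limiting.
n(CO2) = (2/1) × 4.016 = 8.032 mol
V(CO2) = nRT/P = 8.032 × 62.36 × 488 / 647 = 377.8 L

378 L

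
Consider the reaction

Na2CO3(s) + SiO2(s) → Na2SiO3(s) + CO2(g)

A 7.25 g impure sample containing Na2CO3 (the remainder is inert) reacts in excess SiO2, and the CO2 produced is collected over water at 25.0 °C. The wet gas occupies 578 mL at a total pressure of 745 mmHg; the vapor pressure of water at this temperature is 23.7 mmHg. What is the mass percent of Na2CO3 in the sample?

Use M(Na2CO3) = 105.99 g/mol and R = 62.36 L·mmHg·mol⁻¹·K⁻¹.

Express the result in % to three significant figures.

P(CO2) = 745 − 23.7 = 721.3 mmHg
n(CO2) = PV/RT = (721.3 × 0.5780) / (62.36 × 298.15) = 0.02242 mol
n(Na2CO3) = (1/1) × 0.02242 = 0.02242 mol
m(Na2CO3) = 0.02242 × 105.99 = 2.376 g
%Na2CO3 = 2.376 / 7.25 × 100 = 32.77%

32.8 %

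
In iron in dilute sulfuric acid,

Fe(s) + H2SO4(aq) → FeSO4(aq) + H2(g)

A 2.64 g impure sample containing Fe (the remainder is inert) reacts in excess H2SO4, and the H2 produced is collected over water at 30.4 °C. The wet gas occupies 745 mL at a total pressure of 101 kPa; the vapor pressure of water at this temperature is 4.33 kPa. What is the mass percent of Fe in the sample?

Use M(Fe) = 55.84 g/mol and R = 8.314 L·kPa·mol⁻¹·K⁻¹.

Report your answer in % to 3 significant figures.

60.4 %

P(H2) = 101 − 4.33 = 96.67 kPa
n(H2) = PV/RT = (96.67 × 0.7450) / (8.314 × 303.55) = 0.02854 mol
n(Fe) = (1/1) × 0.02854 = 0.02854 mol
m(Fe) = 0.02854 × 55.84 = 1.594 g
%Fe = 1.594 / 2.64 × 100 = 60.38%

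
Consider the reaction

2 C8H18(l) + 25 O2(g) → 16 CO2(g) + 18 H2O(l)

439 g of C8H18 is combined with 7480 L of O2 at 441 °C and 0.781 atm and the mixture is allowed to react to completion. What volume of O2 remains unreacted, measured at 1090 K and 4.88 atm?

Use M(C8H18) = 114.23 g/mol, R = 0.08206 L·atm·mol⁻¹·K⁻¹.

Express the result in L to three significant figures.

n(C8H18) = 439 / 114.23 = 3.843 mol
n(O2) = PV/RT = (0.781 × 7480) / (0.08206 × 714.15) = 99.69 mol
For 3.843 mol C8H18, stoichiometry requires (25/2) × 3.843 = 48.04 mol O2; 99.69 mol is available, so C8H18 is limiting.
n(O2) consumed = (25/2) × 3.843 = 48.04 mol; remaining = 99.69 − 48.04 = 51.65 mol
V(O2) = nRT/P = 51.65 × 0.08206 × 1090 / 4.88 = 946.7 L

947 L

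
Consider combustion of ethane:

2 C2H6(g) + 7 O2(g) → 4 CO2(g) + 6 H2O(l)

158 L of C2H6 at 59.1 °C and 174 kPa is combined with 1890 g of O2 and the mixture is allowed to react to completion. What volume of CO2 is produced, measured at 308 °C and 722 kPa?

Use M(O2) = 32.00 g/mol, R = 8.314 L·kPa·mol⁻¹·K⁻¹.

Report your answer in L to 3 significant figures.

n(C2H6) = PV/RT = (174 × 158) / (8.314 × 332.25) = 9.952 mol
n(O2) = 1890 / 32.00 = 59.06 mol
For 9.952 mol C2H6, stoichiometry requires (7/2) × 9.952 = 34.83 mol O2; 59.06 mol is available, so C2H6 is limiting.
n(CO2) = (4/2) × 9.952 = 19.90 mol
V(CO2) = nRT/P = 19.90 × 8.314 × 581.15 / 722 = 133.2 L

133 L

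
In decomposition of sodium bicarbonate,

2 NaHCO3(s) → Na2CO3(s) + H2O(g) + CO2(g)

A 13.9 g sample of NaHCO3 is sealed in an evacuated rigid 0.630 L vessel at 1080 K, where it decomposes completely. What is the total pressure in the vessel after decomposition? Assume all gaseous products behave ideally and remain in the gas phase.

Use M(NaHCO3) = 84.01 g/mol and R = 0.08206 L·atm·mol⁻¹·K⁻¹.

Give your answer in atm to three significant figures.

n(NaHCO3) = 13.9 / 84.01 = 0.1655 mol
n(gas produced) = (2/2) × 0.1655 = 0.1655 mol
P = nRT/V = 0.1655 × 0.08206 × 1080 / 0.630 = 23.28 atm

23.3 atm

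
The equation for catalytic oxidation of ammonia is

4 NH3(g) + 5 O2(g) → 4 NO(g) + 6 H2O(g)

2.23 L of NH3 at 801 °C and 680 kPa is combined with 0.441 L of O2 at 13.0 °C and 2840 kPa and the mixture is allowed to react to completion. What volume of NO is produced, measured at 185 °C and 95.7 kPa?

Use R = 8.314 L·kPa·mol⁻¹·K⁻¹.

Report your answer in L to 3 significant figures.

6.76 L

n(NH3) = PV/RT = (680 × 2.23) / (8.314 × 1074.15) = 0.1698 mol
n(O2) = PV/RT = (2840 × 0.441) / (8.314 × 286.15) = 0.5264 mol
For 0.1698 mol NH3, stoichiometry requires (5/4) × 0.1698 = 0.2122 mol O2; 0.5264 mol is available, so NH3 is limiting.
n(NO) = (4/4) × 0.1698 = 0.1698 mol
V(NO) = nRT/P = 0.1698 × 8.314 × 458.15 / 95.7 = 6.758 L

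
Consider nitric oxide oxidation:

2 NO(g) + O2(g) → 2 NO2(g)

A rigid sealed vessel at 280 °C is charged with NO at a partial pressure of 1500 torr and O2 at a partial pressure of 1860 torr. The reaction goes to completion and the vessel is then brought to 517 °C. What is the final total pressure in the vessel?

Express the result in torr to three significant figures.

At constant V, partial pressures at 280 °C are proportional to moles, so apply stoichiometry directly to pressures.
P(O2) required for 1500 torr of NO = (1/2) × 1500 = 750.0 torr; available 1860 torr, so NO is limiting.
P(O2) remaining = 1860 − (1/2) × 1500 = 1110 torr
P(gaseous products) = (2)/2 × 1500 = 1500 torr
P_total at 280 °C = 1110 + 1500 = 2610 torr
Scaling to 517 °C: P = 2610 × 790.15/553.15 = 3728 torr

3730 torr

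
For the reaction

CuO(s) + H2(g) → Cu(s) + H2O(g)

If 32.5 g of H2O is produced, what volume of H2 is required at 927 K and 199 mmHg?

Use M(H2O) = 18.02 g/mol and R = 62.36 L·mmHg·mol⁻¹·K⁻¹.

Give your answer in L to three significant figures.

n(H2O) = 32.50 / 18.02 = 1.804 mol
n(H2) = (1/1) × 1.804 = 1.804 mol
V = nRT/P = 1.804 × 62.36 × 927 / 199 = 524.0 L

524 L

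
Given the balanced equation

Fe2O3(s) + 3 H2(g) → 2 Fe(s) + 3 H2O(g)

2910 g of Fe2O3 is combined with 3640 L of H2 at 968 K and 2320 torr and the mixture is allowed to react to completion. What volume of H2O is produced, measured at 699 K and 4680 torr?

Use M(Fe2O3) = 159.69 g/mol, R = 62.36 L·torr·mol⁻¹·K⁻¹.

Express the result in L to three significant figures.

509 L

n(Fe2O3) = 2910 / 159.69 = 18.22 mol
n(H2) = PV/RT = (2320 × 3640) / (62.36 × 968) = 139.9 mol
For 18.22 mol Fe2O3, stoichiometry requires (3/1) × 18.22 = 54.66 mol H2; 139.9 mol is available, so Fe2O3 is limiting.
n(H2O) = (3/1) × 18.22 = 54.66 mol
V(H2O) = nRT/P = 54.66 × 62.36 × 699 / 4680 = 509.1 L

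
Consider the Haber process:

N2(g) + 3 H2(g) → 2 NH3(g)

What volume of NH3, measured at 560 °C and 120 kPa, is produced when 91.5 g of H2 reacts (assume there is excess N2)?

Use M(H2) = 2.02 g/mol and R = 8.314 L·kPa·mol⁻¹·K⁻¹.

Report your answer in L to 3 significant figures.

n(H2) = 91.50 / 2.02 = 45.30 mol
n(NH3) = (2/3) × 45.30 = 30.20 mol
V = nRT/P = 30.20 × 8.314 × 833.15 / 120 = 1743 L

1740 L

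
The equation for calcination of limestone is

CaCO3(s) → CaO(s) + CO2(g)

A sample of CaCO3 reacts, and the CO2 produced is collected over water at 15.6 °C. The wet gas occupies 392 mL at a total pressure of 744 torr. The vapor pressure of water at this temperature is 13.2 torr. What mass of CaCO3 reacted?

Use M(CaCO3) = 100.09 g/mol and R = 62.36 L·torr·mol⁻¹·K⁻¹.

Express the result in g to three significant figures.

1.59 g

P(CO2) = 744 − 13.2 = 730.8 torr
n(CO2) = PV/RT = (730.8 × 0.3920) / (62.36 × 288.75) = 0.01591 mol
n(CaCO3) = (1/1) × 0.01591 = 0.01591 mol
m(CaCO3) = 0.01591 × 100.09 = 1.592 g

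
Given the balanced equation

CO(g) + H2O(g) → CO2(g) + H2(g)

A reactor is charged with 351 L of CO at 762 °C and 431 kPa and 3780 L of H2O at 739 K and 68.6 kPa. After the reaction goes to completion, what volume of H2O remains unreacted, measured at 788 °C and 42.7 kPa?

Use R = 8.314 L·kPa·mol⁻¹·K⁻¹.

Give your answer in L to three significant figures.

n(CO) = PV/RT = (431 × 351) / (8.314 × 1035.15) = 17.58 mol
n(H2O) = PV/RT = (68.6 × 3780) / (8.314 × 739) = 42.20 mol
For 17.58 mol CO, stoichiometry requires (1/1) × 17.58 = 17.58 mol H2O; 42.20 mol is available, so CO is limiting.
n(H2O) consumed = (1/1) × 17.58 = 17.58 mol; remaining = 42.20 − 17.58 = 24.62 mol
V(H2O) = nRT/P = 24.62 × 8.314 × 1061.15 / 42.7 = 5087 L

5090 L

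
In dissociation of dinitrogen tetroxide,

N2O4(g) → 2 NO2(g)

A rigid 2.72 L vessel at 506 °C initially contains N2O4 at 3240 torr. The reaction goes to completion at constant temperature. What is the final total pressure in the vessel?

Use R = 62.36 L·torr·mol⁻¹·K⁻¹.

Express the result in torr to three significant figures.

Rigid vessel, constant T ⇒ P scales with total gas moles (1 → 2).
P_final = (2/1) × 3240 = 6480 torr

6480 torr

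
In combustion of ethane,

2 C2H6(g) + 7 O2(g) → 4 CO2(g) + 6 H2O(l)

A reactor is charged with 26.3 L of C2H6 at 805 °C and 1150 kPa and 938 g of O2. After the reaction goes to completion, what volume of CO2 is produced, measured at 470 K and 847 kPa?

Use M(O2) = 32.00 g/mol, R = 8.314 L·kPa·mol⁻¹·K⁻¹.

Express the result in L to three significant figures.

31.1 L

n(C2H6) = PV/RT = (1150 × 26.3) / (8.314 × 1078.15) = 3.374 mol
n(O2) = 938 / 32.00 = 29.31 mol
For 3.374 mol C2H6, stoichiometry requires (7/2) × 3.374 = 11.81 mol O2; 29.31 mol is available, so C2H6 is limiting.
n(CO2) = (4/2) × 3.374 = 6.748 mol
V(CO2) = nRT/P = 6.748 × 8.314 × 470 / 847 = 31.13 L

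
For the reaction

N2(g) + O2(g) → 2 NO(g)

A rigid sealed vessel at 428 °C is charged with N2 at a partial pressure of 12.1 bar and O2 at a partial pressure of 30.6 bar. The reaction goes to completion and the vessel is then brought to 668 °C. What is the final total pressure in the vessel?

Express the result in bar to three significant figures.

57.3 bar

Because the vessel is rigid and T is held at 428 °C, work the stoichiometry in partial pressures (P_i = n_iRT/V).
P(O2) required for 12.1 bar of N2 = (1/1) × 12.1 = 12.10 bar; available 30.6 bar, so N2 is limiting.
P(O2) remaining = 30.6 − (1/1) × 12.1 = 18.50 bar
P(gaseous products) = (2)/1 × 12.1 = 24.20 bar
P_total at 428 °C = 18.50 + 24.20 = 42.70 bar
Scaling to 668 °C: P = 42.70 × 941.15/701.15 = 57.32 bar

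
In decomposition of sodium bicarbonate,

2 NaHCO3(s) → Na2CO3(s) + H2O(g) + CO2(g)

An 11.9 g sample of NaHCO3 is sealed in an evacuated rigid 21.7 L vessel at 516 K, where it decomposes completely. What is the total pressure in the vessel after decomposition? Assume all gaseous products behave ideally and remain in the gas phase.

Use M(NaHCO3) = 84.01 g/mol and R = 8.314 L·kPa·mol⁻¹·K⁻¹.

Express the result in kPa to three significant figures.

n(NaHCO3) = 11.9 / 84.01 = 0.1416 mol
n(gas produced) = (2/2) × 0.1416 = 0.1416 mol
P = nRT/V = 0.1416 × 8.314 × 516 / 21.7 = 27.99 kPa

28.0 kPa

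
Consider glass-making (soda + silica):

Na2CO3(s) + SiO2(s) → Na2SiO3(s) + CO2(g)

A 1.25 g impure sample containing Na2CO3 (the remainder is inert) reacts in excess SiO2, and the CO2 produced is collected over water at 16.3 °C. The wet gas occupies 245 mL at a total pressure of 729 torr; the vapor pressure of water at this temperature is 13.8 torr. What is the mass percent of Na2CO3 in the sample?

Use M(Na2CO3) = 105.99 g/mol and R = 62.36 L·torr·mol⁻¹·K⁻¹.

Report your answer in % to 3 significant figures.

P(CO2) = 729 − 13.8 = 715.2 torr
n(CO2) = PV/RT = (715.2 × 0.2450) / (62.36 × 289.45) = 0.009708 mol
n(Na2CO3) = (1/1) × 0.009708 = 0.009708 mol
m(Na2CO3) = 0.009708 × 105.99 = 1.029 g
%Na2CO3 = 1.029 / 1.25 × 100 = 82.32%

82.3 %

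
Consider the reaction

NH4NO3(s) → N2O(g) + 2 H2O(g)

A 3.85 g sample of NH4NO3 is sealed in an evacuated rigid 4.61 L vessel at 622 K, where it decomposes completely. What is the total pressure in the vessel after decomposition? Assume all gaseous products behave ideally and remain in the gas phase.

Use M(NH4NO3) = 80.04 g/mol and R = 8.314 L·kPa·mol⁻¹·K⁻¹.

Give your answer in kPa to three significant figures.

n(NH4NO3) = 3.85 / 80.04 = 0.04810 mol
n(gas produced) = (3/1) × 0.04810 = 0.1443 mol
P = nRT/V = 0.1443 × 8.314 × 622 / 4.61 = 161.9 kPa

162 kPa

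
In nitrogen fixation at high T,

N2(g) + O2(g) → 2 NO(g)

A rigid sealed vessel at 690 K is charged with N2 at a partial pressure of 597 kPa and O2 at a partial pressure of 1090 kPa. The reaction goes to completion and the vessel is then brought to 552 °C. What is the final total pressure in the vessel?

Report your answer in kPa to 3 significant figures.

With V and T fixed, P_i ∝ n_i, so the mole ratios apply directly to partial pressures at 690 K.
P(O2) required for 597 kPa of N2 = (1/1) × 597 = 597.0 kPa; available 1090 kPa, so N2 is limiting.
P(O2) remaining = 1090 − (1/1) × 597 = 493.0 kPa
P(gaseous products) = (2)/1 × 597 = 1194 kPa
P_total at 690 K = 493.0 + 1194 = 1687 kPa
Scaling to 552 °C: P = 1687 × 825.15/690 = 2017 kPa

2020 kPa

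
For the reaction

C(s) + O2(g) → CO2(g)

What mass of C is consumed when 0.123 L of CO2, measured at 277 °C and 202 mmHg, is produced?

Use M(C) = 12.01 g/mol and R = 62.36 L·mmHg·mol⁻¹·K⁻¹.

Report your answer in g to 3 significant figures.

n(CO2) = PV/RT = (202 × 0.123) / (62.36 × 550.15) = 0.0007242 mol
n(C) = (1/1) × 0.0007242 = 0.0007242 mol
m(C) = 0.0007242 × 12.01 = 0.008698 g

0.00870 g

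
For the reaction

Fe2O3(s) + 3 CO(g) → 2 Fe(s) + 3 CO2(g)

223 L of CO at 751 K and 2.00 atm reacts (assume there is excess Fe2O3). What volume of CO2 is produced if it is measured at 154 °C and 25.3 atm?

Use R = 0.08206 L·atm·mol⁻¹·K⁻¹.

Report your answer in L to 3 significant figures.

n(CO) = PV/RT = (2.00 × 223) / (0.08206 × 751) = 7.237 mol
n(CO2) = (3/3) × 7.237 = 7.237 mol
V = nRT/P = 7.237 × 0.08206 × 427.15 / 25.3 = 10.03 L

10.0 L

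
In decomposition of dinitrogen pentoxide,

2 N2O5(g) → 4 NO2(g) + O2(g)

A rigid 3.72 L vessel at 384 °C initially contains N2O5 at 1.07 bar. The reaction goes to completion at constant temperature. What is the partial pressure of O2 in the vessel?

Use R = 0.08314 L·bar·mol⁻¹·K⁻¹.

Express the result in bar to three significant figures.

0.535 bar

n(N2O5)₀ = PV/RT = (1.07 × 3.72) / (0.08314 × 657.15) = 0.07285 mol
n(O2) = (1/2) × 0.07285 = 0.03642 mol
P(O2) = nRT/V = 0.03642 × 0.08314 × 657.15 / 3.72 = 0.5349 bar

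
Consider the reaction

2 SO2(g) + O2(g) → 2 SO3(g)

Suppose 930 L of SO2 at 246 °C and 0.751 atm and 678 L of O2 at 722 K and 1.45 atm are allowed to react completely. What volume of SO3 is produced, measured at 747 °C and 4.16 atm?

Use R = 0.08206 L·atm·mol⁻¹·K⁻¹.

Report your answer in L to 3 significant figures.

330 L

n(SO2) = PV/RT = (0.751 × 930) / (0.08206 × 519.15) = 16.39 mol
n(O2) = PV/RT = (1.45 × 678) / (0.08206 × 722) = 16.59 mol
For 16.39 mol SO2, stoichiometry requires (1/2) × 16.39 = 8.195 mol O2; 16.59 mol is available, so SO2 is limiting.
n(SO3) = (2/2) × 16.39 = 16.39 mol
V(SO3) = nRT/P = 16.39 × 0.08206 × 1020.15 / 4.16 = 329.8 L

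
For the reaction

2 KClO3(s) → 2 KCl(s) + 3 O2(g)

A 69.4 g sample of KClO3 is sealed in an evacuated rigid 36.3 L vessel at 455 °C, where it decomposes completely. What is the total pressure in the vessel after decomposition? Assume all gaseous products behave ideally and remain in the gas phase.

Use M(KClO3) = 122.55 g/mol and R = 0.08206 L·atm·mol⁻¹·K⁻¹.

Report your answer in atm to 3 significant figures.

1.40 atm

n(KClO3) = 69.4 / 122.55 = 0.5663 mol
n(gas produced) = (3/2) × 0.5663 = 0.8495 mol
P = nRT/V = 0.8495 × 0.08206 × 728.15 / 36.3 = 1.398 atm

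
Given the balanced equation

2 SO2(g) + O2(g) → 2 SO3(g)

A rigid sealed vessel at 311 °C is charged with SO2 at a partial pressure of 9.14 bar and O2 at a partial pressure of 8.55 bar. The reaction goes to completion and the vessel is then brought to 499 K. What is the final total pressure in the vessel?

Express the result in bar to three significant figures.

At constant V, partial pressures at 311 °C are proportional to moles, so apply stoichiometry directly to pressures.
P(O2) required for 9.14 bar of SO2 = (1/2) × 9.14 = 4.570 bar; available 8.55 bar, so SO2 is limiting.
P(O2) remaining = 8.55 − (1/2) × 9.14 = 3.980 bar
P(gaseous products) = (2)/2 × 9.14 = 9.140 bar
P_total at 311 °C = 3.980 + 9.140 = 13.12 bar
Scaling to 499 K: P = 13.12 × 499/584.15 = 11.21 bar

11.2 bar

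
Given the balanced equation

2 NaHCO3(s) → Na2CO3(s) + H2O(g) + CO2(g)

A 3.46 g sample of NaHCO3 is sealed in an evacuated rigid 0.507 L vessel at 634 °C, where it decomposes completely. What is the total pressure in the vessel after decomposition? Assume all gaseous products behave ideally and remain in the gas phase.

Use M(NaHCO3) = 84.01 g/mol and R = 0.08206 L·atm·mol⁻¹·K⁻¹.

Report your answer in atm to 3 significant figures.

n(NaHCO3) = 3.46 / 84.01 = 0.04119 mol
n(gas produced) = (2/2) × 0.04119 = 0.04119 mol
P = nRT/V = 0.04119 × 0.08206 × 907.15 / 0.507 = 6.048 atm

6.05 atm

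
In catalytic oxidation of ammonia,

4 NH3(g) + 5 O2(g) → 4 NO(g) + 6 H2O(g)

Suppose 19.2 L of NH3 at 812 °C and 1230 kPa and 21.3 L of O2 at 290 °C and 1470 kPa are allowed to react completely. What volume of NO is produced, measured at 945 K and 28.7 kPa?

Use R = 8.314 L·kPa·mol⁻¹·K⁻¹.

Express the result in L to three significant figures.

n(NH3) = PV/RT = (1230 × 19.2) / (8.314 × 1085.15) = 2.618 mol
n(O2) = PV/RT = (1470 × 21.3) / (8.314 × 563.15) = 6.687 mol
For 2.618 mol NH3, stoichiometry requires (5/4) × 2.618 = 3.272 mol O2; 6.687 mol is available, so NH3 is limiting.
n(NO) = (4/4) × 2.618 = 2.618 mol
V(NO) = nRT/P = 2.618 × 8.314 × 945 / 28.7 = 716.7 L

717 L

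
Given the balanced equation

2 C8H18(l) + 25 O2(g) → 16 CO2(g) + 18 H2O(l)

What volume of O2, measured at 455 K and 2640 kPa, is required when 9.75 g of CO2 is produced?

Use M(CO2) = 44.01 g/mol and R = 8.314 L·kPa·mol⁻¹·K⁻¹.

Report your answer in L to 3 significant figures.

n(CO2) = 9.750 / 44.01 = 0.2215 mol
n(O2) = (25/16) × 0.2215 = 0.3461 mol
V = nRT/P = 0.3461 × 8.314 × 455 / 2640 = 0.4959 L

0.496 L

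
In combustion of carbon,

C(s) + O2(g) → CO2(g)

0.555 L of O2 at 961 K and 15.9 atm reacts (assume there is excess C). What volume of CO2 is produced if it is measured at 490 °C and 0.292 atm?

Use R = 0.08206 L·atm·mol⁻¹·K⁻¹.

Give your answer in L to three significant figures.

n(O2) = PV/RT = (15.9 × 0.555) / (0.08206 × 961) = 0.1119 mol
n(CO2) = (1/1) × 0.1119 = 0.1119 mol
V = nRT/P = 0.1119 × 0.08206 × 763.15 / 0.292 = 24.00 L

24.0 L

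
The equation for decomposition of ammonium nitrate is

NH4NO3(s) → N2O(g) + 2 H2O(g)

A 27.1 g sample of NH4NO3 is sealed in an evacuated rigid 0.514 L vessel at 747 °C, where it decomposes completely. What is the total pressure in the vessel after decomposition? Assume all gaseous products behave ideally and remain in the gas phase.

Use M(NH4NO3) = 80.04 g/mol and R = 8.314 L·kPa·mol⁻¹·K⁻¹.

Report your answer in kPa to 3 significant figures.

16800 kPa

n(NH4NO3) = 27.1 / 80.04 = 0.3386 mol
n(gas produced) = (3/1) × 0.3386 = 1.016 mol
P = nRT/V = 1.016 × 8.314 × 1020.15 / 0.514 = 16770 kPa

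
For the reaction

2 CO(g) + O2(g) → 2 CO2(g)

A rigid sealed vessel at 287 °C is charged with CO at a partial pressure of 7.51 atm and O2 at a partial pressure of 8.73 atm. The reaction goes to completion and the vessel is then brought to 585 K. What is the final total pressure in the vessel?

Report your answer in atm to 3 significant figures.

13.0 atm

At constant V, partial pressures at 287 °C are proportional to moles, so apply stoichiometry directly to pressures.
P(O2) required for 7.51 atm of CO = (1/2) × 7.51 = 3.755 atm; available 8.73 atm, so CO is limiting.
P(O2) remaining = 8.73 − (1/2) × 7.51 = 4.975 atm
P(gaseous products) = (2)/2 × 7.51 = 7.510 atm
P_total at 287 °C = 4.975 + 7.510 = 12.48 atm
Scaling to 585 K: P = 12.48 × 585/560.15 = 13.03 atm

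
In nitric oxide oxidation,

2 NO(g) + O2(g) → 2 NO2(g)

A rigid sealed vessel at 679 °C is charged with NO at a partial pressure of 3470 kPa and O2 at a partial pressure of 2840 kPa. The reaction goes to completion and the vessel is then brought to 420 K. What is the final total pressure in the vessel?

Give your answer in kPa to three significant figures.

With V and T fixed, P_i ∝ n_i, so the mole ratios apply directly to partial pressures at 679 °C.
P(O2) required for 3470 kPa of NO = (1/2) × 3470 = 1735 kPa; available 2840 kPa, so NO is limiting.
P(O2) remaining = 2840 − (1/2) × 3470 = 1105 kPa
P(gaseous products) = (2)/2 × 3470 = 3470 kPa
P_total at 679 °C = 1105 + 3470 = 4575 kPa
Scaling to 420 K: P = 4575 × 420/952.15 = 2018 kPa

2020 kPa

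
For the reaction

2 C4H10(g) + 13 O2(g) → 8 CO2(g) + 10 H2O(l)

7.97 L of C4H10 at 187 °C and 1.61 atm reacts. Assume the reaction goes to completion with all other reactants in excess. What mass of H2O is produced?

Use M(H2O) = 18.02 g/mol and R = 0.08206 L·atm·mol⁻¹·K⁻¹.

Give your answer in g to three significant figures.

30.6 g

n(C4H10) = PV/RT = (1.61 × 7.97) / (0.08206 × 460.15) = 0.3398 mol
n(H2O) = (10/2) × 0.3398 = 1.699 mol
m(H2O) = 1.699 × 18.02 = 30.62 g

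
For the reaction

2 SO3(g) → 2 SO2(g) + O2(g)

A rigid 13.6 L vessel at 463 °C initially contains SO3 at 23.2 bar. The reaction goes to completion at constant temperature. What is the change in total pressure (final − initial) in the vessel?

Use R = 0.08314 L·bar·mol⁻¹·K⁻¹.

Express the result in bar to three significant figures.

Since T and V are fixed, P_final/P_initial = n_final/n_initial = 3/2.
P_final = (3/2) × 23.2 = 34.80 bar; ΔP = 34.80 − 23.2 = 11.60 bar

11.6 bar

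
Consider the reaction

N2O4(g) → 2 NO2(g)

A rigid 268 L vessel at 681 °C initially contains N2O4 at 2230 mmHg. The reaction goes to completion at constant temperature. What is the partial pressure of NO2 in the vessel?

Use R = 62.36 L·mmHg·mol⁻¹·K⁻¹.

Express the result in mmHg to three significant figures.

n(N2O4)₀ = PV/RT = (2230 × 268) / (62.36 × 954.15) = 10.04 mol
n(NO2) = (2/1) × 10.04 = 20.08 mol
P(NO2) = nRT/V = 20.08 × 62.36 × 954.15 / 268 = 4458 mmHg

4460 mmHg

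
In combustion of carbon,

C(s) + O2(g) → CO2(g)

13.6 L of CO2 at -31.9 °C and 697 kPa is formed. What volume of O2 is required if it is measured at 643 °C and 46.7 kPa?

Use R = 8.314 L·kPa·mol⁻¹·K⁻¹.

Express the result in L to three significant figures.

771 L

n(CO2) = PV/RT = (697 × 13.6) / (8.314 × 241.25) = 4.726 mol
n(O2) = (1/1) × 4.726 = 4.726 mol
V = nRT/P = 4.726 × 8.314 × 916.15 / 46.7 = 770.8 L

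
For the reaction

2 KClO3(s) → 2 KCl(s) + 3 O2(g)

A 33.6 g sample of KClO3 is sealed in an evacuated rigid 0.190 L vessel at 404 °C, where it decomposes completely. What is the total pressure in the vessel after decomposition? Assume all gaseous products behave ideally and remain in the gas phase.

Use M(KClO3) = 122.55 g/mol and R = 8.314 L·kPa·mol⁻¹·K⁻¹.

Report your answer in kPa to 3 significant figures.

12200 kPa

n(KClO3) = 33.6 / 122.55 = 0.2742 mol
n(gas produced) = (3/2) × 0.2742 = 0.4113 mol
P = nRT/V = 0.4113 × 8.314 × 677.15 / 0.190 = 12190 kPa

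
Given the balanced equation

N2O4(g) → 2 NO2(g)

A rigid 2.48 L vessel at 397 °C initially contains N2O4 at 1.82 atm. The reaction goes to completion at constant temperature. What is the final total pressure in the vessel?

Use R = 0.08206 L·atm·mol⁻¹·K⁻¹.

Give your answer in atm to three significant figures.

3.64 atm

At constant T and V, P ∝ n(gas): 1 mol gas → 2 mol gas.
P_final = (2/1) × 1.82 = 3.640 atm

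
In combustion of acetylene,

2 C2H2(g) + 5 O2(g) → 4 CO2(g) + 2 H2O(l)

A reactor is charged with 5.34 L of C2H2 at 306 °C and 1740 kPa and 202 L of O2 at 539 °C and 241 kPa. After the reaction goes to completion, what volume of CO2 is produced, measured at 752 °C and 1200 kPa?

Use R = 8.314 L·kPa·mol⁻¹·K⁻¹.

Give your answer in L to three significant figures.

n(C2H2) = PV/RT = (1740 × 5.34) / (8.314 × 579.15) = 1.930 mol
n(O2) = PV/RT = (241 × 202) / (8.314 × 812.15) = 7.210 mol
For 1.930 mol C2H2, stoichiometry requires (5/2) × 1.930 = 4.825 mol O2; 7.210 mol is available, so C2H2 is limiting.
n(CO2) = (4/2) × 1.930 = 3.860 mol
V(CO2) = nRT/P = 3.860 × 8.314 × 1025.15 / 1200 = 27.42 L

27.4 L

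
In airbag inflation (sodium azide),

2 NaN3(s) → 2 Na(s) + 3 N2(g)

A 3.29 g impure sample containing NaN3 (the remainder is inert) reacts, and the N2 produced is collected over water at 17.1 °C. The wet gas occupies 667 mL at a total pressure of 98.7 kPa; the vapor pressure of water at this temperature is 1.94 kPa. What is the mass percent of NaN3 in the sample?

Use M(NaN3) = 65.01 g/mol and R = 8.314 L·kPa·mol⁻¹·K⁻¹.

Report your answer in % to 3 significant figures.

P(N2) = 98.7 − 1.94 = 96.76 kPa
n(N2) = PV/RT = (96.76 × 0.6670) / (8.314 × 290.25) = 0.02674 mol
n(NaN3) = (2/3) × 0.02674 = 0.01783 mol
m(NaN3) = 0.01783 × 65.01 = 1.159 g
%NaN3 = 1.159 / 3.29 × 100 = 35.23%

35.2 %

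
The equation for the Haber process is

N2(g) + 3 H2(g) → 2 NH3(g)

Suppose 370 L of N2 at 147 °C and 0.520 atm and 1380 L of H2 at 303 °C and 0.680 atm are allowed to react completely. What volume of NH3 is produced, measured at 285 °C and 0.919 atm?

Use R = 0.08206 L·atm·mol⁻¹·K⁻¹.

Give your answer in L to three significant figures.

n(N2) = PV/RT = (0.520 × 370) / (0.08206 × 420.15) = 5.580 mol
n(H2) = PV/RT = (0.680 × 1380) / (0.08206 × 576.15) = 19.85 mol
For 5.580 mol N2, stoichiometry requires (3/1) × 5.580 = 16.74 mol H2; 19.85 mol is available, so N2 is limiting.
n(NH3) = (2/1) × 5.580 = 11.16 mol
V(NH3) = nRT/P = 11.16 × 0.08206 × 558.15 / 0.919 = 556.2 L

556 L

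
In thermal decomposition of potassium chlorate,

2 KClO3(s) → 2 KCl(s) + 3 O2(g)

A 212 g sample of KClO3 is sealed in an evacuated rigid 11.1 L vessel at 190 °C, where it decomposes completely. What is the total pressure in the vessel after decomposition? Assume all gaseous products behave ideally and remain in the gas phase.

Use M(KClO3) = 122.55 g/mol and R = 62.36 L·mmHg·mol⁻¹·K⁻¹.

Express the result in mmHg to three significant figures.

6750 mmHg

n(KClO3) = 212 / 122.55 = 1.730 mol
n(gas produced) = (3/2) × 1.730 = 2.595 mol
P = nRT/V = 2.595 × 62.36 × 463.15 / 11.1 = 6752 mmHg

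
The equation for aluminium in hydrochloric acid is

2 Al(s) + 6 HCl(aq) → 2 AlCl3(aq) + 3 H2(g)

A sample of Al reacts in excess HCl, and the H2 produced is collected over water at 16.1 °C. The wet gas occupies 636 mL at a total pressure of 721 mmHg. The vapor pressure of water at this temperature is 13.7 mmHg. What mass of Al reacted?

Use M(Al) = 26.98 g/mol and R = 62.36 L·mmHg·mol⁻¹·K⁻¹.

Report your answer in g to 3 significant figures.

0.449 g

P(H2) = 721 − 13.7 = 707.3 mmHg
n(H2) = PV/RT = (707.3 × 0.6360) / (62.36 × 289.25) = 0.02494 mol
n(Al) = (2/3) × 0.02494 = 0.01663 mol
m(Al) = 0.01663 × 26.98 = 0.4487 g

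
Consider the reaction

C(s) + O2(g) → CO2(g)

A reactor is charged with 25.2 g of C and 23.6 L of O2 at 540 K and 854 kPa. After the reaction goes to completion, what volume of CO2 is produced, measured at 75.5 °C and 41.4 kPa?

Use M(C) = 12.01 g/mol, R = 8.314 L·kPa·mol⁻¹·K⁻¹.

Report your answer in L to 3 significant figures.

n(C) = 25.2 / 12.01 = 2.098 mol
n(O2) = PV/RT = (854 × 23.6) / (8.314 × 540) = 4.489 mol
For 2.098 mol C, stoichiometry requires (1/1) × 2.098 = 2.098 mol O2; 4.489 mol is available, so C is limiting.
n(CO2) = (1/1) × 2.098 = 2.098 mol
V(CO2) = nRT/P = 2.098 × 8.314 × 348.65 / 41.4 = 146.9 L

147 L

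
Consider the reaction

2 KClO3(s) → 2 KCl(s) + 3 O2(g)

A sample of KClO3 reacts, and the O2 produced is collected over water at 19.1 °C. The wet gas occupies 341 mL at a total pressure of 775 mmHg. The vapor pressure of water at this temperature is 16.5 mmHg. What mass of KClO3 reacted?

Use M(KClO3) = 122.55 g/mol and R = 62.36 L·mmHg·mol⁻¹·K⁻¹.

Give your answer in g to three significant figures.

1.16 g

P(O2) = 775 − 16.5 = 758.5 mmHg
n(O2) = PV/RT = (758.5 × 0.3410) / (62.36 × 292.25) = 0.01419 mol
n(KClO3) = (2/3) × 0.01419 = 0.009460 mol
m(KClO3) = 0.009460 × 122.55 = 1.159 g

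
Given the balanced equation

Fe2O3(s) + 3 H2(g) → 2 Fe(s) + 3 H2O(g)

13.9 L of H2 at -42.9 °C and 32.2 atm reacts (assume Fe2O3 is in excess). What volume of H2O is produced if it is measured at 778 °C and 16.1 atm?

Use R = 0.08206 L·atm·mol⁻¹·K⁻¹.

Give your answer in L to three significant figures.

n(H2) = PV/RT = (32.2 × 13.9) / (0.08206 × 230.25) = 23.69 mol
n(H2O) = (3/3) × 23.69 = 23.69 mol
V = nRT/P = 23.69 × 0.08206 × 1051.15 / 16.1 = 126.9 L

127 L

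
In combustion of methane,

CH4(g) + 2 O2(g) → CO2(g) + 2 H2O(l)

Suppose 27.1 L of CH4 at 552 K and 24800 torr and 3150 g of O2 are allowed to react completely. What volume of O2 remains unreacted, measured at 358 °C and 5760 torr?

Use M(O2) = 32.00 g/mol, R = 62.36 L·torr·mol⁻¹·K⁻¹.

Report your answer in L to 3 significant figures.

n(CH4) = PV/RT = (24800 × 27.1) / (62.36 × 552) = 19.52 mol
n(O2) = 3150 / 32.00 = 98.44 mol
For 19.52 mol CH4, stoichiometry requires (2/1) × 19.52 = 39.04 mol O2; 98.44 mol is available, so CH4 is limiting.
n(O2) consumed = (2/1) × 19.52 = 39.04 mol; remaining = 98.44 − 39.04 = 59.40 mol
V(O2) = nRT/P = 59.40 × 62.36 × 631.15 / 5760 = 405.9 L

406 L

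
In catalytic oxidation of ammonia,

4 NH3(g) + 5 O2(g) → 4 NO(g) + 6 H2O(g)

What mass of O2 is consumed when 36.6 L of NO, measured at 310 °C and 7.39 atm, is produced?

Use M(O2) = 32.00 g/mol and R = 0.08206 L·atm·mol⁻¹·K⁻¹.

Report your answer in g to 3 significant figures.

n(NO) = PV/RT = (7.39 × 36.6) / (0.08206 × 583.15) = 5.652 mol
n(O2) = (5/4) × 5.652 = 7.065 mol
m(O2) = 7.065 × 32.00 = 226.1 g

226 g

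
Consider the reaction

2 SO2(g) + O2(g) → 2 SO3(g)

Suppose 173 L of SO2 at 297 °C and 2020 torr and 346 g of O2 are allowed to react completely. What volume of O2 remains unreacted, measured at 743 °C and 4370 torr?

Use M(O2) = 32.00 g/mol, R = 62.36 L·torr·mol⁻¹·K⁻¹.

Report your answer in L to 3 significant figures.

85.5 L

n(SO2) = PV/RT = (2020 × 173) / (62.36 × 570.15) = 9.829 mol
n(O2) = 346 / 32.00 = 10.81 mol
For 9.829 mol SO2, stoichiometry requires (1/2) × 9.829 = 4.915 mol O2; 10.81 mol is available, so SO2 is limiting.
n(O2) consumed = (1/2) × 9.829 = 4.915 mol; remaining = 10.81 − 4.915 = 5.895 mol
V(O2) = nRT/P = 5.895 × 62.36 × 1016.15 / 4370 = 85.48 L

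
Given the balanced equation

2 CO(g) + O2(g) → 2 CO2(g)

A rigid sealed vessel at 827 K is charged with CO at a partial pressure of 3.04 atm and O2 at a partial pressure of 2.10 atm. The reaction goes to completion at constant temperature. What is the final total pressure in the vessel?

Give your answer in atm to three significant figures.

Because the vessel is rigid and T is held at 827 K, work the stoichiometry in partial pressures (P_i = n_iRT/V).
P(O2) required for 3.04 atm of CO = (1/2) × 3.04 = 1.520 atm; available 2.10 atm, so CO is limiting.
P(O2) remaining = 2.10 − (1/2) × 3.04 = 0.5800 atm
P(gaseous products) = (2)/2 × 3.04 = 3.040 atm
P_total at 827 K = 0.5800 + 3.040 = 3.620 atm

3.62 atm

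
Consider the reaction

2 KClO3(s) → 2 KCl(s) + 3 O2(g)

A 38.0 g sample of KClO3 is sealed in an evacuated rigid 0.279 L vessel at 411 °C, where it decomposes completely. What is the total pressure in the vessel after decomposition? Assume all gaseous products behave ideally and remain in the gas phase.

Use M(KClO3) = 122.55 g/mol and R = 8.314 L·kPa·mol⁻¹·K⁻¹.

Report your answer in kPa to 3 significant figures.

n(KClO3) = 38.0 / 122.55 = 0.3101 mol
n(gas produced) = (3/2) × 0.3101 = 0.4651 mol
P = nRT/V = 0.4651 × 8.314 × 684.15 / 0.279 = 9482 kPa

9480 kPa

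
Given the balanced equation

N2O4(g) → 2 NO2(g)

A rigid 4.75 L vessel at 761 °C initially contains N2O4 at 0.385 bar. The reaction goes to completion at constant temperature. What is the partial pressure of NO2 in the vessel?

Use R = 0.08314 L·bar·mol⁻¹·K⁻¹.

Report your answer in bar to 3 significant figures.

n(N2O4)₀ = PV/RT = (0.385 × 4.75) / (0.08314 × 1034.15) = 0.02127 mol
n(NO2) = (2/1) × 0.02127 = 0.04254 mol
P(NO2) = nRT/V = 0.04254 × 0.08314 × 1034.15 / 4.75 = 0.7700 bar

0.770 bar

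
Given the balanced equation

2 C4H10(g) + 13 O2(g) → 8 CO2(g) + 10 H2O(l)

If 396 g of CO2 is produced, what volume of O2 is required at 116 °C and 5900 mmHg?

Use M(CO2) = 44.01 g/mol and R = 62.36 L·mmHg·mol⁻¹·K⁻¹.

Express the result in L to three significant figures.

60.1 L

n(CO2) = 396.0 / 44.01 = 8.998 mol
n(O2) = (13/8) × 8.998 = 14.62 mol
V = nRT/P = 14.62 × 62.36 × 389.15 / 5900 = 60.13 L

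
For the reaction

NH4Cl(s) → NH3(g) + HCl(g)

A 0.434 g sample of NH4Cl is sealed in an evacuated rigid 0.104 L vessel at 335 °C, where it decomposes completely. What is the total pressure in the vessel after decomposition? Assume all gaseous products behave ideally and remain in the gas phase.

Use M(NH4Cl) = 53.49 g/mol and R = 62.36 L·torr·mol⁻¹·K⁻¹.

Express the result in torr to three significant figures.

5920 torr

n(NH4Cl) = 0.434 / 53.49 = 0.008114 mol
n(gas produced) = (2/1) × 0.008114 = 0.01623 mol
P = nRT/V = 0.01623 × 62.36 × 608.15 / 0.104 = 5918 torr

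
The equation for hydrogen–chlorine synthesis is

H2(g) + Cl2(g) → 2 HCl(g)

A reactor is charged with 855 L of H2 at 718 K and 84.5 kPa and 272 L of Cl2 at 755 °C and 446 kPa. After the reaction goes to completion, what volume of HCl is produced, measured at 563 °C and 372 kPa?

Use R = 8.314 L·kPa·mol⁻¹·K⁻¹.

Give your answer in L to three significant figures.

452 L

n(H2) = PV/RT = (84.5 × 855) / (8.314 × 718) = 12.10 mol
n(Cl2) = PV/RT = (446 × 272) / (8.314 × 1028.15) = 14.19 mol
For 12.10 mol H2, stoichiometry requires (1/1) × 12.10 = 12.10 mol Cl2; 14.19 mol is available, so H2 is limiting.
n(HCl) = (2/1) × 12.10 = 24.20 mol
V(HCl) = nRT/P = 24.20 × 8.314 × 836.15 / 372 = 452.2 L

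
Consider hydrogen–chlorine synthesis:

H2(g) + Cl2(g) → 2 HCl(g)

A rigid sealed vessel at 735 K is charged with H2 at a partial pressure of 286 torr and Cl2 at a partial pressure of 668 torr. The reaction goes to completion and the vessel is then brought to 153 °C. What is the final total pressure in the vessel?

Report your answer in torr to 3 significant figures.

At constant V, partial pressures at 735 K are proportional to moles, so apply stoichiometry directly to pressures.
P(Cl2) required for 286 torr of H2 = (1/1) × 286 = 286.0 torr; available 668 torr, so H2 is limiting.
P(Cl2) remaining = 668 − (1/1) × 286 = 382.0 torr
P(gaseous products) = (2)/1 × 286 = 572.0 torr
P_total at 735 K = 382.0 + 572.0 = 954.0 torr
Scaling to 153 °C: P = 954.0 × 426.15/735 = 553.1 torr

553 torr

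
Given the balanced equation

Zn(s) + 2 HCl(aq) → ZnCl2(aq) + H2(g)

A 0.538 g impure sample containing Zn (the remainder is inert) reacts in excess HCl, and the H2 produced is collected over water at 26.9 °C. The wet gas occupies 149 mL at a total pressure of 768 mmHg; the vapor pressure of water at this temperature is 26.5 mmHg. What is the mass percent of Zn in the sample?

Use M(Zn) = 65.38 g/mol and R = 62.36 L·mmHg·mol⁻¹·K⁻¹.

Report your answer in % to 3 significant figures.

71.8 %

P(H2) = 768 − 26.5 = 741.5 mmHg
n(H2) = PV/RT = (741.5 × 0.1490) / (62.36 × 300.05) = 0.005905 mol
n(Zn) = (1/1) × 0.005905 = 0.005905 mol
m(Zn) = 0.005905 × 65.38 = 0.3861 g
%Zn = 0.3861 / 0.538 × 100 = 71.77%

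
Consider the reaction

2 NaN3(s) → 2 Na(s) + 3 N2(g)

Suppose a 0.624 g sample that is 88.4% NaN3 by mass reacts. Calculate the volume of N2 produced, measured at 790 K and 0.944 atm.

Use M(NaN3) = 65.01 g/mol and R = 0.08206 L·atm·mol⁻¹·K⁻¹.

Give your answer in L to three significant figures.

mass of NaN3 = 0.624 × 88.4/100 = 0.5516 g
n(NaN3) = 0.5516 / 65.01 = 0.008485 mol
n(N2) = (3/2) × 0.008485 = 0.01273 mol
V = nRT/P = 0.01273 × 0.08206 × 790 / 0.944 = 0.8742 L

0.874 L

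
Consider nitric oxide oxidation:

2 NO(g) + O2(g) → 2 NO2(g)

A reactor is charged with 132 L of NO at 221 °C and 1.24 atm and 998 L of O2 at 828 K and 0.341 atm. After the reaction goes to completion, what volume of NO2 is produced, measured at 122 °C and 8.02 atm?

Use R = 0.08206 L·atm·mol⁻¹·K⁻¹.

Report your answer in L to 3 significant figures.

n(NO) = PV/RT = (1.24 × 132) / (0.08206 × 494.15) = 4.037 mol
n(O2) = PV/RT = (0.341 × 998) / (0.08206 × 828) = 5.009 mol
For 4.037 mol NO, stoichiometry requires (1/2) × 4.037 = 2.018 mol O2; 5.009 mol is available, so NO is limiting.
n(NO2) = (2/2) × 4.037 = 4.037 mol
V(NO2) = nRT/P = 4.037 × 0.08206 × 395.15 / 8.02 = 16.32 L

16.3 L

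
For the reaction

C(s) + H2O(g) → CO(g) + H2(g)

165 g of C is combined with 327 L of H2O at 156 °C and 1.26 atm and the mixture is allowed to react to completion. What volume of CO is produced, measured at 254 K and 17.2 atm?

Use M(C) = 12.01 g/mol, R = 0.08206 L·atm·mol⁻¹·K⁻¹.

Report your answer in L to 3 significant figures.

n(C) = 165 / 12.01 = 13.74 mol
n(H2O) = PV/RT = (1.26 × 327) / (0.08206 × 429.15) = 11.70 mol
For 13.74 mol C, stoichiometry requires (1/1) × 13.74 = 13.74 mol H2O; 11.70 mol is available, so H2O is limiting.
n(CO) = (1/1) × 11.70 = 11.70 mol
V(CO) = nRT/P = 11.70 × 0.08206 × 254 / 17.2 = 14.18 L

14.2 L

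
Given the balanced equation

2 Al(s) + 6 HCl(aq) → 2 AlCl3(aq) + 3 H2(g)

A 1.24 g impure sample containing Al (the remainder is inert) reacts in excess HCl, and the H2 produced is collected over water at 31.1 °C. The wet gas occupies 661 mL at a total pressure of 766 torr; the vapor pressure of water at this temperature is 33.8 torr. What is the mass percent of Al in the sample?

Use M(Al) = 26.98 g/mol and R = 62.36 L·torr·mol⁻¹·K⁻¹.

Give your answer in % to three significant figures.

P(H2) = 766 − 33.8 = 732.2 torr
n(H2) = PV/RT = (732.2 × 0.6610) / (62.36 × 304.25) = 0.02551 mol
n(Al) = (2/3) × 0.02551 = 0.01701 mol
m(Al) = 0.01701 × 26.98 = 0.4589 g
%Al = 0.4589 / 1.24 × 100 = 37.01%

37.0 %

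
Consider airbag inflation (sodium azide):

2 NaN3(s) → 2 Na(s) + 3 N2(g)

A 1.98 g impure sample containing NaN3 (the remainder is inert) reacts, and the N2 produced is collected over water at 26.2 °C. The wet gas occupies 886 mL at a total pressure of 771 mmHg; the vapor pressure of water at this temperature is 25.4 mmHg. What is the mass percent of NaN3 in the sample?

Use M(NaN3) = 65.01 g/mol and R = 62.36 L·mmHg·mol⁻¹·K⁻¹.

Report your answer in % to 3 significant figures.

77.5 %

P(N2) = 771 − 25.4 = 745.6 mmHg
n(N2) = PV/RT = (745.6 × 0.8860) / (62.36 × 299.35) = 0.03539 mol
n(NaN3) = (2/3) × 0.03539 = 0.02359 mol
m(NaN3) = 0.02359 × 65.01 = 1.534 g
%NaN3 = 1.534 / 1.98 × 100 = 77.47%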